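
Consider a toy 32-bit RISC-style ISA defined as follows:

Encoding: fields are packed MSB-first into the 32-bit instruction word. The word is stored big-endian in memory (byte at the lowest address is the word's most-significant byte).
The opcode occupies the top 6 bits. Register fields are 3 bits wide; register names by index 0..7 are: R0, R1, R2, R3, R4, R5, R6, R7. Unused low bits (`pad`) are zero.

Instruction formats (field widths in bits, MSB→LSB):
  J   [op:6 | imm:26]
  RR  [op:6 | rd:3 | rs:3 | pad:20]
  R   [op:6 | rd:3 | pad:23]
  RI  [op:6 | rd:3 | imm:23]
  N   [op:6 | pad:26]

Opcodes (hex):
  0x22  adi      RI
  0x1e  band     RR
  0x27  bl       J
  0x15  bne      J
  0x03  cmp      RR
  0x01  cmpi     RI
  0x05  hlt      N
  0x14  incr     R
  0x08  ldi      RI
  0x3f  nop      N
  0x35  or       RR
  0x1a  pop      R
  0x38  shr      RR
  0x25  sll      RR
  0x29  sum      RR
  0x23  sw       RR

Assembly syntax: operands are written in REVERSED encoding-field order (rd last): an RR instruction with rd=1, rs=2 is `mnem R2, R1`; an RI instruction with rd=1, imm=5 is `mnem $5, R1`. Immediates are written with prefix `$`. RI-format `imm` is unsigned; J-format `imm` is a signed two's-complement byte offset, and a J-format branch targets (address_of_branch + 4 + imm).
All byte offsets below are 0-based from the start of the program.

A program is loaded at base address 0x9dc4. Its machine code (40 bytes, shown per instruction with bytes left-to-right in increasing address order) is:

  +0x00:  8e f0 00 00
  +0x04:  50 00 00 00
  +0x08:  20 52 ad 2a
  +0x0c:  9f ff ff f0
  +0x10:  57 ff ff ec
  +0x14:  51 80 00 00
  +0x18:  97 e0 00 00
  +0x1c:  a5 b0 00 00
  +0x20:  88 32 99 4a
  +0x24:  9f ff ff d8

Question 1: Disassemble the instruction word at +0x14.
[14] 51 80 00 00 → 0x51800000
  op=0x51800000>>26=0x14 ⇒ incr (R)
  rd: (w>>23)&0x7=0x3 → R3

incr R3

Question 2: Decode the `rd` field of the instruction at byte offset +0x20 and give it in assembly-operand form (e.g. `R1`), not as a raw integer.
@+20  big-endian(88 32 99 4a) = 0x8832994a
  opcode bits[31:26]=0x22: adi/RI
  [25:23] rd=0 = R0
  [22:0] imm=3316042 = $3316042

R0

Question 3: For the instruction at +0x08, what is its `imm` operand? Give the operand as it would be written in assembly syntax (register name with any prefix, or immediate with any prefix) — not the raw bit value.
@+08  big-endian(20 52 ad 2a) = 0x2052ad2a
  top 6b → 0x8 → ldi [RI]
  rd@[25:23]=0x0 ⇒ R0
  imm@[22:0]=0x52ad2a ⇒ $5418282

$5418282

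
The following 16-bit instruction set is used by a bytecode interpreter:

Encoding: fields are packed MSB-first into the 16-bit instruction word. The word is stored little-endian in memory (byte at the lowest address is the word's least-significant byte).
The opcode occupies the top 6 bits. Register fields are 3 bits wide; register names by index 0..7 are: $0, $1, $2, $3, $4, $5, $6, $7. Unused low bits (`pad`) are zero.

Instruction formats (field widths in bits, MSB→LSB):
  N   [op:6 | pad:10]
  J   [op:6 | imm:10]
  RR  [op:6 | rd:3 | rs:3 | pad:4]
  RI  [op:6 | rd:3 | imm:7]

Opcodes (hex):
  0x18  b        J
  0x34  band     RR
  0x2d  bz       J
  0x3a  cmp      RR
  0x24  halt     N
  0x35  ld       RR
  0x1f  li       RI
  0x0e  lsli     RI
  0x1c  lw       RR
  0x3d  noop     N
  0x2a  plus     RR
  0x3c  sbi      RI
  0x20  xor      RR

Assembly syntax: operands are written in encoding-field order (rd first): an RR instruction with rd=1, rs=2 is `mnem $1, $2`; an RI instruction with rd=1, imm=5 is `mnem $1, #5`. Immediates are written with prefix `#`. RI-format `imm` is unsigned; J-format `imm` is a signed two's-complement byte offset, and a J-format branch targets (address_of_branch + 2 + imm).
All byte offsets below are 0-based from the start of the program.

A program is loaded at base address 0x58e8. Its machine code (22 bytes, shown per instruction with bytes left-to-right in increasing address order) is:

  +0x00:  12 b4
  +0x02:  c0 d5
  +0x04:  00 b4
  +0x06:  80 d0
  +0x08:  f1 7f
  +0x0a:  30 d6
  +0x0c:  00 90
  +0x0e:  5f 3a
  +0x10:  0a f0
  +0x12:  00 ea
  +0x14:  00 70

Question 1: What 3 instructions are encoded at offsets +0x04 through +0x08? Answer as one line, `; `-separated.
bz #0; band $1, $0; li $7, #113

[04] 00 b4 → 0xb400
  opcode bits[15:10]=0x2d: bz/J
  [9:0] imm=0 = #0
[06] 80 d0 → 0xd080
  opcode bits[15:10]=0x34: band/RR
  [9:7] rd=1 = $1
  [6:4] rs=0 = $0
[08] f1 7f → 0x7ff1
  opcode bits[15:10]=0x1f: li/RI
  [9:7] rd=7 = $7
  [6:0] imm=113 = #113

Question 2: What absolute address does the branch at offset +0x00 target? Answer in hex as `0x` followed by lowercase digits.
@+00  little-endian(12 b4) = 0xb412
  top 6b → 0x2d → bz [J]
  imm: (w>>0)&0x3ff=0x12 → #18
  target = base 0x58e8 + off 0x00 + 2 + imm 18 = 0x58fc

0x58fc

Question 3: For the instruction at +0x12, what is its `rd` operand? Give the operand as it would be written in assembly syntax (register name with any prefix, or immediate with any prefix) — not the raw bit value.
$4

@+12  little-endian(00 ea) = 0xea00
  op=0xea00>>10=0x3a ⇒ cmp (RR)
  rd: (w>>7)&0x7=0x4 → $4
  rs: (w>>4)&0x7=0x0 → $0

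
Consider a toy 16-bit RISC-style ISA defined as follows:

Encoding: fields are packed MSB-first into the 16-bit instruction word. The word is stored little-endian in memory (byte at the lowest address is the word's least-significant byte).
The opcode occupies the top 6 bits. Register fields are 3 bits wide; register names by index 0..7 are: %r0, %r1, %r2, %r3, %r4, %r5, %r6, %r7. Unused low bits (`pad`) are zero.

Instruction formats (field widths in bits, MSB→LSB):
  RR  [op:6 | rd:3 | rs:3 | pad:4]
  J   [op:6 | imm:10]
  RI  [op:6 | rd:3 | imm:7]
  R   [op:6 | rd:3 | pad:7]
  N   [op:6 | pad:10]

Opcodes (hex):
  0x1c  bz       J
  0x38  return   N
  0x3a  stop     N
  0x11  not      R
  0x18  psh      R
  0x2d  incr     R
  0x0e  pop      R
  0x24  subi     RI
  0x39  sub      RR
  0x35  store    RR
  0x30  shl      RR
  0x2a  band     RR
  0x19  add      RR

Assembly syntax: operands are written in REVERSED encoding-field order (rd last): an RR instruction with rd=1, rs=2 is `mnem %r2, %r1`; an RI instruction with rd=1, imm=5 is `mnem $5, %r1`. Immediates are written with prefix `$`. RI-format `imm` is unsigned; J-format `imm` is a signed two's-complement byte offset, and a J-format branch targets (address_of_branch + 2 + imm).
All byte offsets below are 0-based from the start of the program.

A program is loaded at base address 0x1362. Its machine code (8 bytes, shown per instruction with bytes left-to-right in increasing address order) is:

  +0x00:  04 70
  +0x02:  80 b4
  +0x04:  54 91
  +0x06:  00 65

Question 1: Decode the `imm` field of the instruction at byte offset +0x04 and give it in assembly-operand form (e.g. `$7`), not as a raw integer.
@+04  little-endian(54 91) = 0x9154
  op=0x9154>>10=0x24 ⇒ subi (RI)
  [9:7] rd=2 = %r2
  [6:0] imm=84 = $84

$84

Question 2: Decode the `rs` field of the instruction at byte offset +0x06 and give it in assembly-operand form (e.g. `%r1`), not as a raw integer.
%r0

+0x06: 00 65 ⇒ word 0x6500 (little)
  top 6b → 0x19 → add [RR]
  rd@[9:7]=0x2 ⇒ %r2
  rs@[6:4]=0x0 ⇒ %r0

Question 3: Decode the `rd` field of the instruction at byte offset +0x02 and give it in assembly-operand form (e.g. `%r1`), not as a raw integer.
[02] 80 b4 → 0xb480
  op=0xb480>>10=0x2d ⇒ incr (R)
  rd: (w>>7)&0x7=0x1 → %r1

%r1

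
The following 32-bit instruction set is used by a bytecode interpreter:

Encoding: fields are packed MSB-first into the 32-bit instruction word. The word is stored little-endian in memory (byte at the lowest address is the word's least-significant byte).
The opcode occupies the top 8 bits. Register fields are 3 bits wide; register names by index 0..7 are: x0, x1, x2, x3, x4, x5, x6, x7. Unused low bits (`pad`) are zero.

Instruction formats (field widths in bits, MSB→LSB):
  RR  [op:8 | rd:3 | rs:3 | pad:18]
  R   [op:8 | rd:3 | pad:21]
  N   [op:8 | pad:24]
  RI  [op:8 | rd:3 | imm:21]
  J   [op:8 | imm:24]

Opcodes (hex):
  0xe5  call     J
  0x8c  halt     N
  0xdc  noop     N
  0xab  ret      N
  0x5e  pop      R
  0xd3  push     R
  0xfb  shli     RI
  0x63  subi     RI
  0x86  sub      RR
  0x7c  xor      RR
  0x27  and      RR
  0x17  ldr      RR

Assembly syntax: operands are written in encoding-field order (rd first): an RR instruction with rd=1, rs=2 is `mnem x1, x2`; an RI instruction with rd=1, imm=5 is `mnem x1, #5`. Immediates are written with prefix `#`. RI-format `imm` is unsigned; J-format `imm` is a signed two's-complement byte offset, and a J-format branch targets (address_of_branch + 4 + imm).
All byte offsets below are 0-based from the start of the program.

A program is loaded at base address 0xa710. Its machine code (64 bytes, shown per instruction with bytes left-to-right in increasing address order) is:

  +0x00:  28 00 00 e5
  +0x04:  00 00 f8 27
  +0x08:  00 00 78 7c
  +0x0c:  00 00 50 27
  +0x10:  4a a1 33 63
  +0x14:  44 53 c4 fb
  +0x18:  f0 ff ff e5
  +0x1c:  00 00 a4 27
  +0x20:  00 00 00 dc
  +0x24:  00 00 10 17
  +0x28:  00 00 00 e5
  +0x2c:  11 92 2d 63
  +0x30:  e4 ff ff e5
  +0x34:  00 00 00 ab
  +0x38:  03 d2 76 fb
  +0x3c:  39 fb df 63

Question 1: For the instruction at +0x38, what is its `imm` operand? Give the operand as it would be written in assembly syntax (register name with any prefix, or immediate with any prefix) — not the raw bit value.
+0x38: 03 d2 76 fb ⇒ word 0xfb76d203 (little)
  op=0xfb76d203>>24=0xfb ⇒ shli (RI)
  rd: (w>>21)&0x7=0x3 → x3
  imm: (w>>0)&0x1fffff=0x16d203 → #1495555

#1495555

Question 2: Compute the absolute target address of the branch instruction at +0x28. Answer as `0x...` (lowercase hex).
off 0x28: read 00 00 00 e5 as little → 0xe5000000
  opcode bits[31:24]=0xe5: call/J
  imm: (w>>0)&0xffffff=0x0 → #0
  target = base 0xa710 + off 0x28 + 4 + imm 0 = 0xa73c

0xa73c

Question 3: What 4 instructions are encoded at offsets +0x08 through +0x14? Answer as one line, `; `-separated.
xor x3, x6; and x2, x4; subi x1, #1286474; shli x6, #283460

+0x08: 00 00 78 7c ⇒ word 0x7c780000 (little)
  top 8b → 0x7c → xor [RR]
  rd@[23:21]=0x3 ⇒ x3
  rs@[20:18]=0x6 ⇒ x6
+0x0c: 00 00 50 27 ⇒ word 0x27500000 (little)
  top 8b → 0x27 → and [RR]
  rd@[23:21]=0x2 ⇒ x2
  rs@[20:18]=0x4 ⇒ x4
+0x10: 4a a1 33 63 ⇒ word 0x6333a14a (little)
  top 8b → 0x63 → subi [RI]
  rd@[23:21]=0x1 ⇒ x1
  imm@[20:0]=0x13a14a ⇒ #1286474
+0x14: 44 53 c4 fb ⇒ word 0xfbc45344 (little)
  top 8b → 0xfb → shli [RI]
  rd@[23:21]=0x6 ⇒ x6
  imm@[20:0]=0x45344 ⇒ #283460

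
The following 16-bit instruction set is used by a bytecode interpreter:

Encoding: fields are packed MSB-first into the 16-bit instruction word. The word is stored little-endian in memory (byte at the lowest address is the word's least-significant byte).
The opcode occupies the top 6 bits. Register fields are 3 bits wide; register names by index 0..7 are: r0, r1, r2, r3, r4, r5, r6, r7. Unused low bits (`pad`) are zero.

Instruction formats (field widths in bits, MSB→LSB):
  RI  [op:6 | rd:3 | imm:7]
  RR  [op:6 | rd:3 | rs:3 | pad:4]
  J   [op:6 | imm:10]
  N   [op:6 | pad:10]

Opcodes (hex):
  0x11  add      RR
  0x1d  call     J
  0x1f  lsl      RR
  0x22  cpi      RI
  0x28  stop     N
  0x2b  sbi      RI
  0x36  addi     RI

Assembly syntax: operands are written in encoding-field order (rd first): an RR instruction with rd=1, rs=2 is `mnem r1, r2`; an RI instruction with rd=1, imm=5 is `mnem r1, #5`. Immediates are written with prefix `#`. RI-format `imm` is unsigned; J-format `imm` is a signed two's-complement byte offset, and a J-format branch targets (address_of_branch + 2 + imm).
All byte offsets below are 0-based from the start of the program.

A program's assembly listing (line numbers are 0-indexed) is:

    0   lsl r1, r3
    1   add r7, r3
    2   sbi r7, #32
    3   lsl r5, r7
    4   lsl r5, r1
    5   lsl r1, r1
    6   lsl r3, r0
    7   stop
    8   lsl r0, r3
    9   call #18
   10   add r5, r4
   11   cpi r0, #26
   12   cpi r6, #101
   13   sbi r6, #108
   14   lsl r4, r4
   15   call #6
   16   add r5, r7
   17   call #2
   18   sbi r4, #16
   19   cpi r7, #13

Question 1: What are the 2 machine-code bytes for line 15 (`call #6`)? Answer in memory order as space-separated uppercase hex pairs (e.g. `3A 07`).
line 15 (call): pack op=0x1d:6|imm=6:10 = 0x7406; little→ 06 74

06 74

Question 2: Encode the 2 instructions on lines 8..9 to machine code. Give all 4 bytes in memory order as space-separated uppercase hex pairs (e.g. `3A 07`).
L8: lsl op=0x1f:6|rd=0:3|rs=3:3|pad=0:4 ⇒ 0x7c30 ⇒ little 30 7c
L9: call op=0x1d:6|imm=18:10 ⇒ 0x7412 ⇒ little 12 74

30 7C 12 74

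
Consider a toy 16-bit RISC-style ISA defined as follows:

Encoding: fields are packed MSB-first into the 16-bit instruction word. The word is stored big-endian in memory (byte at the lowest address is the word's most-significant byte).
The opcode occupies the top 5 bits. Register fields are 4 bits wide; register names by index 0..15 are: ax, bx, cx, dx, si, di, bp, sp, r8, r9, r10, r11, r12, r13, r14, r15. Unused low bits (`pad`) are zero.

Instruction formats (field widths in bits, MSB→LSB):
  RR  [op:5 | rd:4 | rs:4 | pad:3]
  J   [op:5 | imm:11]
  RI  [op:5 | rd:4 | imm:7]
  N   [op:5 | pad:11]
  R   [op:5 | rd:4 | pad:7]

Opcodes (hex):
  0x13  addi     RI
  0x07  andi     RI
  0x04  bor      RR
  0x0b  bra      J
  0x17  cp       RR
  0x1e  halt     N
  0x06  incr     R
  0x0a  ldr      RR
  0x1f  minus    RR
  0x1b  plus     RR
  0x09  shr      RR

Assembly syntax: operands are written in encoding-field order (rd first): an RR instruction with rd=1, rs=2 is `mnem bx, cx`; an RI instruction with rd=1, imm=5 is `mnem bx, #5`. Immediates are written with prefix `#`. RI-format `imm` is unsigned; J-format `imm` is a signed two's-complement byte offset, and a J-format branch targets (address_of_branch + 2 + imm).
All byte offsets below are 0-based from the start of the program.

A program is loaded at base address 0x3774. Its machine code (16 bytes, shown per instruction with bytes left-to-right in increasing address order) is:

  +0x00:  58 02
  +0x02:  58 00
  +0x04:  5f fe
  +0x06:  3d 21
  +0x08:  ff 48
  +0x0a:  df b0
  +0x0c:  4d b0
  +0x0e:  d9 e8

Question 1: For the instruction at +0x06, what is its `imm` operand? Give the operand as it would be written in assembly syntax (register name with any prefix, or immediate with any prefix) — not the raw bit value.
off 0x06: read 3d 21 as big → 0x3d21
  op=0x3d21>>11=0x7 ⇒ andi (RI)
  rd: (w>>7)&0xf=0xa → r10
  imm: (w>>0)&0x7f=0x21 → #33

#33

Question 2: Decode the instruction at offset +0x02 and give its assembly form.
@+02  big-endian(58 00) = 0x5800
  opcode bits[15:11]=0xb: bra/J
  [10:0] imm=0 = #0

bra #0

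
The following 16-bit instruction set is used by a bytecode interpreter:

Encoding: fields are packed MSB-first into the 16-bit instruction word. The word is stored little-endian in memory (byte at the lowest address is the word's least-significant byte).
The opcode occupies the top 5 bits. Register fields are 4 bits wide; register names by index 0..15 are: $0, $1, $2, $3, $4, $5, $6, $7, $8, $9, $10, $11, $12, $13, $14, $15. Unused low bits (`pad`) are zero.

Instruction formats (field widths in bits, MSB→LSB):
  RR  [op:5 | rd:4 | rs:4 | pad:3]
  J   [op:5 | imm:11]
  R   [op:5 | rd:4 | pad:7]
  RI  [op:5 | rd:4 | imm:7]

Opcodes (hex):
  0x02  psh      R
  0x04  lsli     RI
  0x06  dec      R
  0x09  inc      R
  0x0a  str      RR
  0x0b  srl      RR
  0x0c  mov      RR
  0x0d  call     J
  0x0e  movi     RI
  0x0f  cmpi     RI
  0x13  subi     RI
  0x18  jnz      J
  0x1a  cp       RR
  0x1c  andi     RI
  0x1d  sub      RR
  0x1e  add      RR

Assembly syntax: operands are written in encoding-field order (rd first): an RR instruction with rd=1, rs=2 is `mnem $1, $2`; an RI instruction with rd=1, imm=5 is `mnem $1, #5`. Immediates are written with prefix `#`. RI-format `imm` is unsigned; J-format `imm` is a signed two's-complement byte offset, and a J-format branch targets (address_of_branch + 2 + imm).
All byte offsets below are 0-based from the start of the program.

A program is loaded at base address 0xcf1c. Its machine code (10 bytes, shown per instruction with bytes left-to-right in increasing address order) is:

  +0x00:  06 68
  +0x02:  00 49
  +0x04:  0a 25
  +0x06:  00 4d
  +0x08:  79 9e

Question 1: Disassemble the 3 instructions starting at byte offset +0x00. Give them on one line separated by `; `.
call #6; inc $2; lsli $10, #10

[00] 06 68 → 0x6806
  op=0x6806>>11=0xd ⇒ call (J)
  imm: (w>>0)&0x7ff=0x6 → #6
[02] 00 49 → 0x4900
  op=0x4900>>11=0x9 ⇒ inc (R)
  rd: (w>>7)&0xf=0x2 → $2
[04] 0a 25 → 0x250a
  op=0x250a>>11=0x4 ⇒ lsli (RI)
  rd: (w>>7)&0xf=0xa → $10
  imm: (w>>0)&0x7f=0xa → #10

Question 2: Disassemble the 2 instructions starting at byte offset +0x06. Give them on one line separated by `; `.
+0x06: 00 4d ⇒ word 0x4d00 (little)
  op=0x4d00>>11=0x9 ⇒ inc (R)
  [10:7] rd=10 = $10
+0x08: 79 9e ⇒ word 0x9e79 (little)
  op=0x9e79>>11=0x13 ⇒ subi (RI)
  [10:7] rd=12 = $12
  [6:0] imm=121 = #121

inc $10; subi $12, #121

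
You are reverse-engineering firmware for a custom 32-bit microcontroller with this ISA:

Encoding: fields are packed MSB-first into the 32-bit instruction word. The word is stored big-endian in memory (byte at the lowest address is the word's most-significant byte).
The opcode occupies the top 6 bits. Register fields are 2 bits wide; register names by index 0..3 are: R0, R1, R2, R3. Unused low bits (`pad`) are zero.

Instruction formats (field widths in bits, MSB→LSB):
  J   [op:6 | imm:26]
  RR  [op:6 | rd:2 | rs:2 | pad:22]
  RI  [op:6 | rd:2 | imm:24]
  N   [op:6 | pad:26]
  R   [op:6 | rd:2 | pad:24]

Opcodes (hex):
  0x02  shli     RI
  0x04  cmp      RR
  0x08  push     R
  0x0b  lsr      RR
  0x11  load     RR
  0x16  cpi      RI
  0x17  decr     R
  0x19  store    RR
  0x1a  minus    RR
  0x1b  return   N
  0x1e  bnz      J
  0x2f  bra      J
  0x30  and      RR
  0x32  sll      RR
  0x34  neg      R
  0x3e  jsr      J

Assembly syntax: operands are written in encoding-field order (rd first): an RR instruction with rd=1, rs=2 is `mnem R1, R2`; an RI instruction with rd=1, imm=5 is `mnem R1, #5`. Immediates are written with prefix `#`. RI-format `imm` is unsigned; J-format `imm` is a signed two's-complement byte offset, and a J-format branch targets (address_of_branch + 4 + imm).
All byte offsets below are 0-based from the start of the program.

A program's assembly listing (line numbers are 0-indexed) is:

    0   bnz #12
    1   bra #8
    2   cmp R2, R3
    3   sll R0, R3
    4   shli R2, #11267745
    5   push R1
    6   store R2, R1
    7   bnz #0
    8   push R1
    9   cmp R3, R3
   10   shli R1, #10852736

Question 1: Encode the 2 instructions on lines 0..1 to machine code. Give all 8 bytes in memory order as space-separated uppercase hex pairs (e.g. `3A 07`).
0. bnz fields op=0x1e:6|imm=12:26 → word 7800000ch → 78 00 00 0c
1. bra fields op=0x2f:6|imm=8:26 → word bc000008h → bc 00 00 08

78 00 00 0C BC 00 00 08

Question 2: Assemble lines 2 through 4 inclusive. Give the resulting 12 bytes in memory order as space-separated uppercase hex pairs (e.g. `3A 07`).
line 2 (cmp): pack op=0x4:6|rd=2:2|rs=3:2|pad=0:22 = 0x12c00000; big→ 12 c0 00 00
line 3 (sll): pack op=0x32:6|rd=0:2|rs=3:2|pad=0:22 = 0xc8c00000; big→ c8 c0 00 00
line 4 (shli): pack op=0x2:6|rd=2:2|imm=11267745:24 = 0x0aabeea1; big→ 0a ab ee a1

12 C0 00 00 C8 C0 00 00 0A AB EE A1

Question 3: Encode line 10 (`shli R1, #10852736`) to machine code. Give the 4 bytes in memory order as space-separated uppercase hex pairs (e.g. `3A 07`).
09 A5 99 80

10. shli fields op=0x2:6|rd=1:2|imm=10852736:24 → word 09a59980h → 09 a5 99 80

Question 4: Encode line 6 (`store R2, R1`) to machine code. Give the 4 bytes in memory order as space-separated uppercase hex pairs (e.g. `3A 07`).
66 40 00 00

6. store fields op=0x19:6|rd=2:2|rs=1:2|pad=0:22 → word 66400000h → 66 40 00 00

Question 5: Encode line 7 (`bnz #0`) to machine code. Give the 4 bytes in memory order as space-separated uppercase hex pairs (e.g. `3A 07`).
7. bnz fields op=0x1e:6|imm=0:26 → word 78000000h → 78 00 00 00

78 00 00 00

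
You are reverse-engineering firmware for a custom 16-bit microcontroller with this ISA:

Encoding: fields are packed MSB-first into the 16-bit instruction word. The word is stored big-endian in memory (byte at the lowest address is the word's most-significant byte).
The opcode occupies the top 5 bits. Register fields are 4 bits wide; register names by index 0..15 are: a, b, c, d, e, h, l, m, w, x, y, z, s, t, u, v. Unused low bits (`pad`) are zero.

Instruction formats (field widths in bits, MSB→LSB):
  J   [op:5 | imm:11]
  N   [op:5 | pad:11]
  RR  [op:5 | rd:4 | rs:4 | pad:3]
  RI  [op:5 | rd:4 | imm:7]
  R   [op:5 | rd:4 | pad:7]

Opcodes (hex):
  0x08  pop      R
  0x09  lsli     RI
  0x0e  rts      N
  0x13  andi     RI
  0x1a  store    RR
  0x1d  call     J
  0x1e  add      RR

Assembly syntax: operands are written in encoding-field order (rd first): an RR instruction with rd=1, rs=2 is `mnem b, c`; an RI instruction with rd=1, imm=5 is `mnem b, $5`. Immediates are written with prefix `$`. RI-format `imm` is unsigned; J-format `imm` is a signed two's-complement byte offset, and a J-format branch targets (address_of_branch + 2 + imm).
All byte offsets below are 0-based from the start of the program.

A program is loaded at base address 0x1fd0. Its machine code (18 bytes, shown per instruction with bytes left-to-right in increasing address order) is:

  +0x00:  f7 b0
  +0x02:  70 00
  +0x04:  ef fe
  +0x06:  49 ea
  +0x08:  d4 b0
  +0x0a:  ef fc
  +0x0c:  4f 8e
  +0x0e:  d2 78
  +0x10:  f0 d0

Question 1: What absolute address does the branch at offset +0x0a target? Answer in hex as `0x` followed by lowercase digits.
0x1fd8

off 0x0a: read ef fc as big → 0xeffc
  op=0xeffc>>11=0x1d ⇒ call (J)
  imm: (w>>0)&0x7ff=0x7fc (s11→-4) → $-4
  target = base 0x1fd0 + off 0x0a + 2 + imm -4 = 0x1fd8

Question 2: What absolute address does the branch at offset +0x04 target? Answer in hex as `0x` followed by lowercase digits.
0x1fd4

@+04  big-endian(ef fe) = 0xeffe
  opcode bits[15:11]=0x1d: call/J
  imm: (w>>0)&0x7ff=0x7fe (s11→-2) → $-2
  target = base 0x1fd0 + off 0x04 + 2 + imm -2 = 0x1fd4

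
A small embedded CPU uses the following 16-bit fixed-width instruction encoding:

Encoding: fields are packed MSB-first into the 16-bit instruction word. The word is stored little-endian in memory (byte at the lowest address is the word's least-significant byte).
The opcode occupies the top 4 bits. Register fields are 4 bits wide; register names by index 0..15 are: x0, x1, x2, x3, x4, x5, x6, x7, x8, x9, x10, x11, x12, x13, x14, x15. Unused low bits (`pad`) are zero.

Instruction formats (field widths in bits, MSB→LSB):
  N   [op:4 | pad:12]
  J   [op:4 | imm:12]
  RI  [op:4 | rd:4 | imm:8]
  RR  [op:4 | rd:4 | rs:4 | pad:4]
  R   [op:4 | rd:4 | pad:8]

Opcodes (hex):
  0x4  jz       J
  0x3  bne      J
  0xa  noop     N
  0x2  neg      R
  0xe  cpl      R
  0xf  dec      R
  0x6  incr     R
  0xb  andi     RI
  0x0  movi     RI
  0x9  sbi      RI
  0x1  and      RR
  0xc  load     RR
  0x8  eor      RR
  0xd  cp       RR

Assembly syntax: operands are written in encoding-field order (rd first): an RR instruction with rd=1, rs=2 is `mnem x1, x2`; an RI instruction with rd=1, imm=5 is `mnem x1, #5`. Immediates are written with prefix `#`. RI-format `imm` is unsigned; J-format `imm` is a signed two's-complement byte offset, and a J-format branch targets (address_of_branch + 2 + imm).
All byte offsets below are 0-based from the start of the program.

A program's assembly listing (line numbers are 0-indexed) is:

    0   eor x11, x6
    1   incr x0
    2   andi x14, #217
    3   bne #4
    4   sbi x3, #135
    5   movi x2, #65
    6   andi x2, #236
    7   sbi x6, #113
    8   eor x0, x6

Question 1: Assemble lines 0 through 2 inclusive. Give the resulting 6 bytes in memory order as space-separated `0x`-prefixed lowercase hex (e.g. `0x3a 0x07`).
L0: eor op=0x8:4|rd=11:4|rs=6:4|pad=0:4 ⇒ 0x8b60 ⇒ little 60 8b
L1: incr op=0x6:4|rd=0:4|pad=0:8 ⇒ 0x6000 ⇒ little 00 60
L2: andi op=0xb:4|rd=14:4|imm=217:8 ⇒ 0xbed9 ⇒ little d9 be

0x60 0x8b 0x00 0x60 0xd9 0xbe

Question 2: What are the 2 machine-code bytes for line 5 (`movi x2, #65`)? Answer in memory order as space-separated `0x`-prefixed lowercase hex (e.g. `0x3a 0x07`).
0x41 0x02

line 5 (movi): pack op=0x0:4|rd=2:4|imm=65:8 = 0x0241; little→ 41 02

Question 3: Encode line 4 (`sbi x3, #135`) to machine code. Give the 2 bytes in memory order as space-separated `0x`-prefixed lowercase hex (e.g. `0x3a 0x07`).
4. sbi fields op=0x9:4|rd=3:4|imm=135:8 → word 9387h → 87 93

0x87 0x93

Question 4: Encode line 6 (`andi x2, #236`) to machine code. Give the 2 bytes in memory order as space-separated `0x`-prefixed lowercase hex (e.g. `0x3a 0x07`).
6. andi fields op=0xb:4|rd=2:4|imm=236:8 → word b2ech → ec b2

0xec 0xb2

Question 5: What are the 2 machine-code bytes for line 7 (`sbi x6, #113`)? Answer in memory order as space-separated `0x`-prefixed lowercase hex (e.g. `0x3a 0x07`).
0x71 0x96

line 7 (sbi): pack op=0x9:4|rd=6:4|imm=113:8 = 0x9671; little→ 71 96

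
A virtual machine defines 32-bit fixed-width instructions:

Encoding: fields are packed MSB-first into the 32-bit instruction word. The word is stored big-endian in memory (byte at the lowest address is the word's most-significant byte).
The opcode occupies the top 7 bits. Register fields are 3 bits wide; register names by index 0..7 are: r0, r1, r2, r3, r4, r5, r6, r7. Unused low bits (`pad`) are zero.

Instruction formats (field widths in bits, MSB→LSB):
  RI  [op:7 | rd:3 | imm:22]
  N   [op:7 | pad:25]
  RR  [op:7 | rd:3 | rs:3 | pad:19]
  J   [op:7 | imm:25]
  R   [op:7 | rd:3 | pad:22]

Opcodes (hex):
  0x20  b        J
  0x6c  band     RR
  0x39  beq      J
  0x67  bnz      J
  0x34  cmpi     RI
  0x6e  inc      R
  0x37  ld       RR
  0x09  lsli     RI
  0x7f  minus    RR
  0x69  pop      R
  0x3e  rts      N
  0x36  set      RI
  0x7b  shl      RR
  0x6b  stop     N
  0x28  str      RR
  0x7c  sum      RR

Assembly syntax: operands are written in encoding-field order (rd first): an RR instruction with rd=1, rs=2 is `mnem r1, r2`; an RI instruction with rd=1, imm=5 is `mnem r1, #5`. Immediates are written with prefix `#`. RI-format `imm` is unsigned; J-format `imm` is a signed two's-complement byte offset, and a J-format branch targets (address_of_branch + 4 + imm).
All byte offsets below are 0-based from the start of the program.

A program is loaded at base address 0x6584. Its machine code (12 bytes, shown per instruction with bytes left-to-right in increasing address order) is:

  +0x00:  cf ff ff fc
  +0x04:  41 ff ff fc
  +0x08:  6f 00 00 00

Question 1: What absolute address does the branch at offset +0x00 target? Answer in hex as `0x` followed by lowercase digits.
+0x00: cf ff ff fc ⇒ word 0xcffffffc (big)
  op=0xcffffffc>>25=0x67 ⇒ bnz (J)
  [24:0] imm=33554428 (s25→-4) = #-4
  target = base 0x6584 + off 0x00 + 4 + imm -4 = 0x6584

0x6584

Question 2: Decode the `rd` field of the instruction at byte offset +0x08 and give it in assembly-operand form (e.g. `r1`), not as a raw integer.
r4

@+08  big-endian(6f 00 00 00) = 0x6f000000
  op=0x6f000000>>25=0x37 ⇒ ld (RR)
  rd@[24:22]=0x4 ⇒ r4
  rs@[21:19]=0x0 ⇒ r0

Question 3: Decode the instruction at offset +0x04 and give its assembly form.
b #-4

@+04  big-endian(41 ff ff fc) = 0x41fffffc
  opcode bits[31:25]=0x20: b/J
  imm: (w>>0)&0x1ffffff=0x1fffffc (s25→-4) → #-4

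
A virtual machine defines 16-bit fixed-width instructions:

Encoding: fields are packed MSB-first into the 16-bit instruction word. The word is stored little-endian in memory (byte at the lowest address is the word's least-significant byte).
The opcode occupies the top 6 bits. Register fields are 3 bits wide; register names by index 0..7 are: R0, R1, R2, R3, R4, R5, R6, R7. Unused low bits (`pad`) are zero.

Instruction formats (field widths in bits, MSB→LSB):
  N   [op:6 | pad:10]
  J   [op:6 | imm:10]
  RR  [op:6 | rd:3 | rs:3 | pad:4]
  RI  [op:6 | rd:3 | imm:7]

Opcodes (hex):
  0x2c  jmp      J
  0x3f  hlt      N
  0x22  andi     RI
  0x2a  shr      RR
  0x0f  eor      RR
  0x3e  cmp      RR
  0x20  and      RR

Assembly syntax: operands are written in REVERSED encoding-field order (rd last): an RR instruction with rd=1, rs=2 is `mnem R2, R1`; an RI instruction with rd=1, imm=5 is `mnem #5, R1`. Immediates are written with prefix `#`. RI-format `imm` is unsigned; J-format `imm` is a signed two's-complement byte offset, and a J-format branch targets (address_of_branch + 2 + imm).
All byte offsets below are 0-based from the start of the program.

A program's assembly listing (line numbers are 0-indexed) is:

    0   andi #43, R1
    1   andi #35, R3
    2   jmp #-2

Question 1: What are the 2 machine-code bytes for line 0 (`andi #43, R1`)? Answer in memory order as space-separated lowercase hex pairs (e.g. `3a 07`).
0. andi fields op=0x22:6|rd=1:3|imm=43:7 → word 88abh → ab 88

ab 88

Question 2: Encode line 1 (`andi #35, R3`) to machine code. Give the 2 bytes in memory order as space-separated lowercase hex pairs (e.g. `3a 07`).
1. andi fields op=0x22:6|rd=3:3|imm=35:7 → word 89a3h → a3 89

a3 89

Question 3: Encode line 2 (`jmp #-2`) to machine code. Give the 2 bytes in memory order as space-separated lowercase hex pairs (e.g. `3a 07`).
fe b3

L2: jmp op=0x2c:6|imm=-2:10 ⇒ 0xb3fe ⇒ little fe b3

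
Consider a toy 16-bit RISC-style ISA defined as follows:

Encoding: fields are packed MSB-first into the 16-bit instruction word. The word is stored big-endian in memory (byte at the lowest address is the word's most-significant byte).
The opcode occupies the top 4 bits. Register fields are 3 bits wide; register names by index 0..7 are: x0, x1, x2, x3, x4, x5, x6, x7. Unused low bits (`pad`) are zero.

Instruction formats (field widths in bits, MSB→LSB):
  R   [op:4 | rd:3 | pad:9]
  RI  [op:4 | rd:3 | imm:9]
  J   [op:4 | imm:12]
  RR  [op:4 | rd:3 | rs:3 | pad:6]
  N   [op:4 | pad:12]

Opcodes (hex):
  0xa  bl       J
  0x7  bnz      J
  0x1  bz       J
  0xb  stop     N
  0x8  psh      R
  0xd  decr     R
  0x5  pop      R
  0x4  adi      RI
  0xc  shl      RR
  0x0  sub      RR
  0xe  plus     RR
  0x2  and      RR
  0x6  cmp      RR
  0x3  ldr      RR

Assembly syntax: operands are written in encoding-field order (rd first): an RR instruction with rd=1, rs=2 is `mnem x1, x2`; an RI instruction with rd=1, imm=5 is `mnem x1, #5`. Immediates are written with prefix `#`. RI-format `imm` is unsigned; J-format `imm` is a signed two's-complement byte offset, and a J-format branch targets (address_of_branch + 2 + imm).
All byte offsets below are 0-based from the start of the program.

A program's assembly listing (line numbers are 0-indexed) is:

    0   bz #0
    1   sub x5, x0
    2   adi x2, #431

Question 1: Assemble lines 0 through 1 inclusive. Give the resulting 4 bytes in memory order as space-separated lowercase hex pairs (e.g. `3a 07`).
10 00 0a 00

line 0 (bz): pack op=0x1:4|imm=0:12 = 0x1000; big→ 10 00
line 1 (sub): pack op=0x0:4|rd=5:3|rs=0:3|pad=0:6 = 0x0a00; big→ 0a 00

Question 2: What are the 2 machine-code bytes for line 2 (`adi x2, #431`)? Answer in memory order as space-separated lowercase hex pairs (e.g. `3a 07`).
L2: adi op=0x4:4|rd=2:3|imm=431:9 ⇒ 0x45af ⇒ big 45 af

45 af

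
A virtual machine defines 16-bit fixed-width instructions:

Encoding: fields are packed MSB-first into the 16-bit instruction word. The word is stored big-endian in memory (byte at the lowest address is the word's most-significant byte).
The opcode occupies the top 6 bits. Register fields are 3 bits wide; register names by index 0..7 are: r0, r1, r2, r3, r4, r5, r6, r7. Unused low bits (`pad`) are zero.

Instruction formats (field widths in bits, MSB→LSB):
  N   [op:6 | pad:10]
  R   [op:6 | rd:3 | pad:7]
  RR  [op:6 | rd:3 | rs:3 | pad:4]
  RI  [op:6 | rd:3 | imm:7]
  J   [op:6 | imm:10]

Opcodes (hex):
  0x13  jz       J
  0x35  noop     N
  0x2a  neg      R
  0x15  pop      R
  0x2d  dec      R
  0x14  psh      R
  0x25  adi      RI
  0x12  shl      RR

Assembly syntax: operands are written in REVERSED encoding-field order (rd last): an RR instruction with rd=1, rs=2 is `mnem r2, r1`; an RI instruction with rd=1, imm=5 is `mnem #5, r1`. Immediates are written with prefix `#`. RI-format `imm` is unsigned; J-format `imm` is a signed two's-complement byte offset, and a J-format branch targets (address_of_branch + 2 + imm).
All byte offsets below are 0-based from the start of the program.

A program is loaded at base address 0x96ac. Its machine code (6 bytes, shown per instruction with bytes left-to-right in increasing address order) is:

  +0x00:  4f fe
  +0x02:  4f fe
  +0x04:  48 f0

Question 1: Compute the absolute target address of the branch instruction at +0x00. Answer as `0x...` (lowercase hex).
[00] 4f fe → 0x4ffe
  opcode bits[15:10]=0x13: jz/J
  imm@[9:0]=0x3fe (s10→-2) ⇒ #-2
  target = base 0x96ac + off 0x00 + 2 + imm -2 = 0x96ac

0x96ac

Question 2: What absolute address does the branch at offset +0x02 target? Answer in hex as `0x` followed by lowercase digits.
[02] 4f fe → 0x4ffe
  opcode bits[15:10]=0x13: jz/J
  imm@[9:0]=0x3fe (s10→-2) ⇒ #-2
  target = base 0x96ac + off 0x02 + 2 + imm -2 = 0x96ae

0x96ae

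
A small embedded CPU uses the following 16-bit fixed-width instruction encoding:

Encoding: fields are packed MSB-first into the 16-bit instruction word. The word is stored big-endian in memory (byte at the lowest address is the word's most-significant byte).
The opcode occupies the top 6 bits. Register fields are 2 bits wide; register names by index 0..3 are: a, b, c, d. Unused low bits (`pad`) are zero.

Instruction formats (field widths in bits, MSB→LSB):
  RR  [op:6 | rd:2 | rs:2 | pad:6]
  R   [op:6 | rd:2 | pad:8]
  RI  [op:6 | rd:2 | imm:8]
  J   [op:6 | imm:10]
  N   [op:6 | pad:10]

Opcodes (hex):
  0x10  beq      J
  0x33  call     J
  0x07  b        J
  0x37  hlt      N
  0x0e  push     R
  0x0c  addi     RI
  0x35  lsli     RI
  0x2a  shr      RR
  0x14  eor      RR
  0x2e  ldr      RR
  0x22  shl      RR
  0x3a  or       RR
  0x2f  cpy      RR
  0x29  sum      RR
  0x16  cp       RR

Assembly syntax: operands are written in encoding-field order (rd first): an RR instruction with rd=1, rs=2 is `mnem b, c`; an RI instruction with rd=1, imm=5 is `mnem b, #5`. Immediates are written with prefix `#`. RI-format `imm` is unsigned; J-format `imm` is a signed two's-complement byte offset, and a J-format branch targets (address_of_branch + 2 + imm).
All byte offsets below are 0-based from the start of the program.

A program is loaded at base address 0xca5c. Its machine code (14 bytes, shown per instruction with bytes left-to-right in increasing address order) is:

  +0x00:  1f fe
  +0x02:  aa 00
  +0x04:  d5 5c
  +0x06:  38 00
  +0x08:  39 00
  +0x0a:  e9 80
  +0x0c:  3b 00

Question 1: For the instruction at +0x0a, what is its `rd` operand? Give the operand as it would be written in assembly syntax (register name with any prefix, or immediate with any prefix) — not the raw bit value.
off 0x0a: read e9 80 as big → 0xe980
  opcode bits[15:10]=0x3a: or/RR
  rd: (w>>8)&0x3=0x1 → b
  rs: (w>>6)&0x3=0x2 → c

b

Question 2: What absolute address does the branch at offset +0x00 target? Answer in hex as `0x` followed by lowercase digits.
0xca5c

[00] 1f fe → 0x1ffe
  opcode bits[15:10]=0x7: b/J
  [9:0] imm=1022 (s10→-2) = #-2
  target = base 0xca5c + off 0x00 + 2 + imm -2 = 0xca5c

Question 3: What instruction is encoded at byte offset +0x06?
push a

+0x06: 38 00 ⇒ word 0x3800 (big)
  top 6b → 0xe → push [R]
  rd@[9:8]=0x0 ⇒ a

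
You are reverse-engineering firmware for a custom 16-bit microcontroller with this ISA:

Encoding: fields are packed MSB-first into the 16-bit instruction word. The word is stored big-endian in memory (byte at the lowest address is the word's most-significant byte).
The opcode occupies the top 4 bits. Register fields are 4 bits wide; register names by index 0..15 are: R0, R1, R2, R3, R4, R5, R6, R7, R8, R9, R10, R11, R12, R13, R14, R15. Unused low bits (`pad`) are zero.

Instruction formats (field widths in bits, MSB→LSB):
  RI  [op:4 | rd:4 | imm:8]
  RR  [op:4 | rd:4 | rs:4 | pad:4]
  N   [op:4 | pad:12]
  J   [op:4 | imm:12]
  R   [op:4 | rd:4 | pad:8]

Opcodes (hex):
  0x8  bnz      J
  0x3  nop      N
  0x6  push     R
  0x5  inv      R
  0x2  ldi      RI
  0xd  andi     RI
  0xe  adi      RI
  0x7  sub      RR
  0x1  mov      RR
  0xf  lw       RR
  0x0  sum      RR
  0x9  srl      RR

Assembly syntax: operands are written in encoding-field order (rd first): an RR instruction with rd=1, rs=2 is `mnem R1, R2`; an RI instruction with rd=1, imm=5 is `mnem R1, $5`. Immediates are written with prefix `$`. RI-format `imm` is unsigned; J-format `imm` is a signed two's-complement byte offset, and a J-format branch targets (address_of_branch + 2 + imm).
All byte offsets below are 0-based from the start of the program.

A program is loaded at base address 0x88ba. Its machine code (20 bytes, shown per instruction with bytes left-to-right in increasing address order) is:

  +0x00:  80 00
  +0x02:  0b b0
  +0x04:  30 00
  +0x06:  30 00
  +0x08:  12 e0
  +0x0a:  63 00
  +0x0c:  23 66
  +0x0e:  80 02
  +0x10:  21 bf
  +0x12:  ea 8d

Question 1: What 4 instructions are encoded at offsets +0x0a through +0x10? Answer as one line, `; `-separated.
push R3; ldi R3, $102; bnz $2; ldi R1, $191

[0a] 63 00 → 0x6300
  op=0x6300>>12=0x6 ⇒ push (R)
  rd@[11:8]=0x3 ⇒ R3
[0c] 23 66 → 0x2366
  op=0x2366>>12=0x2 ⇒ ldi (RI)
  rd@[11:8]=0x3 ⇒ R3
  imm@[7:0]=0x66 ⇒ $102
[0e] 80 02 → 0x8002
  op=0x8002>>12=0x8 ⇒ bnz (J)
  imm@[11:0]=0x2 ⇒ $2
[10] 21 bf → 0x21bf
  op=0x21bf>>12=0x2 ⇒ ldi (RI)
  rd@[11:8]=0x1 ⇒ R1
  imm@[7:0]=0xbf ⇒ $191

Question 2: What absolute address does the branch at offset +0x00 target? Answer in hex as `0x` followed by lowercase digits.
0x88bc

+0x00: 80 00 ⇒ word 0x8000 (big)
  op=0x8000>>12=0x8 ⇒ bnz (J)
  imm: (w>>0)&0xfff=0x0 → $0
  target = base 0x88ba + off 0x00 + 2 + imm 0 = 0x88bc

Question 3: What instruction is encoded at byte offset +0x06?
nop

@+06  big-endian(30 00) = 0x3000
  top 4b → 0x3 → nop [N]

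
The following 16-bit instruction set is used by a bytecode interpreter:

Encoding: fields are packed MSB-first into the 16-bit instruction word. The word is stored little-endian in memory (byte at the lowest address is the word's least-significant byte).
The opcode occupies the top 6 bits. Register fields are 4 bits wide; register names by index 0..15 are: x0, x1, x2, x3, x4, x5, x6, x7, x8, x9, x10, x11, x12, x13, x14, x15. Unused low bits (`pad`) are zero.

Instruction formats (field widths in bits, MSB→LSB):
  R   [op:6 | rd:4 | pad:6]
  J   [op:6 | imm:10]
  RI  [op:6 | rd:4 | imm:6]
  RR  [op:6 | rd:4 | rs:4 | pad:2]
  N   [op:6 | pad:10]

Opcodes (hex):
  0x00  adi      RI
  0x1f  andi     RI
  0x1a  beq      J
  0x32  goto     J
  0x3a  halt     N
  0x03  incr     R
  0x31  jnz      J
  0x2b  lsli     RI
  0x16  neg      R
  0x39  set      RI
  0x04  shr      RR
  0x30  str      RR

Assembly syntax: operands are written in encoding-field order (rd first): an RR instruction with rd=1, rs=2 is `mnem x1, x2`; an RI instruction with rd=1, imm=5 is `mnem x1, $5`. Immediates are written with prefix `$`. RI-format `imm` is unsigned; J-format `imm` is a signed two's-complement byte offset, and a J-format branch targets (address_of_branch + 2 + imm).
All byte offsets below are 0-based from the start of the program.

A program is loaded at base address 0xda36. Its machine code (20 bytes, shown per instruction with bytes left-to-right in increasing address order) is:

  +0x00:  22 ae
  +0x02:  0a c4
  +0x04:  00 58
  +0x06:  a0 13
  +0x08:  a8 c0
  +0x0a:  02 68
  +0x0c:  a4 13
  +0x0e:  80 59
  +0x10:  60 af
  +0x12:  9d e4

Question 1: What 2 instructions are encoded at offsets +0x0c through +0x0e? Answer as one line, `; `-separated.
off 0x0c: read a4 13 as little → 0x13a4
  opcode bits[15:10]=0x4: shr/RR
  rd@[9:6]=0xe ⇒ x14
  rs@[5:2]=0x9 ⇒ x9
off 0x0e: read 80 59 as little → 0x5980
  opcode bits[15:10]=0x16: neg/R
  rd@[9:6]=0x6 ⇒ x6

shr x14, x9; neg x6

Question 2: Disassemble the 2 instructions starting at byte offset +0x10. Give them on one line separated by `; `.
@+10  little-endian(60 af) = 0xaf60
  top 6b → 0x2b → lsli [RI]
  [9:6] rd=13 = x13
  [5:0] imm=32 = $32
@+12  little-endian(9d e4) = 0xe49d
  top 6b → 0x39 → set [RI]
  [9:6] rd=2 = x2
  [5:0] imm=29 = $29

lsli x13, $32; set x2, $29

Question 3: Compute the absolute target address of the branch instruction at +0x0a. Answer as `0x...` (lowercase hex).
@+0a  little-endian(02 68) = 0x6802
  opcode bits[15:10]=0x1a: beq/J
  [9:0] imm=2 = $2
  target = base 0xda36 + off 0x0a + 2 + imm 2 = 0xda44

0xda44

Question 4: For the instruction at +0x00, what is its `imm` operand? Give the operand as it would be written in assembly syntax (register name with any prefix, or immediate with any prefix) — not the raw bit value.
$34

off 0x00: read 22 ae as little → 0xae22
  op=0xae22>>10=0x2b ⇒ lsli (RI)
  [9:6] rd=8 = x8
  [5:0] imm=34 = $34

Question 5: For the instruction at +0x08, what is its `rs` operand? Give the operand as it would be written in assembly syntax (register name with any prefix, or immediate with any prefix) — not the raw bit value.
x10

+0x08: a8 c0 ⇒ word 0xc0a8 (little)
  op=0xc0a8>>10=0x30 ⇒ str (RR)
  rd@[9:6]=0x2 ⇒ x2
  rs@[5:2]=0xa ⇒ x10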